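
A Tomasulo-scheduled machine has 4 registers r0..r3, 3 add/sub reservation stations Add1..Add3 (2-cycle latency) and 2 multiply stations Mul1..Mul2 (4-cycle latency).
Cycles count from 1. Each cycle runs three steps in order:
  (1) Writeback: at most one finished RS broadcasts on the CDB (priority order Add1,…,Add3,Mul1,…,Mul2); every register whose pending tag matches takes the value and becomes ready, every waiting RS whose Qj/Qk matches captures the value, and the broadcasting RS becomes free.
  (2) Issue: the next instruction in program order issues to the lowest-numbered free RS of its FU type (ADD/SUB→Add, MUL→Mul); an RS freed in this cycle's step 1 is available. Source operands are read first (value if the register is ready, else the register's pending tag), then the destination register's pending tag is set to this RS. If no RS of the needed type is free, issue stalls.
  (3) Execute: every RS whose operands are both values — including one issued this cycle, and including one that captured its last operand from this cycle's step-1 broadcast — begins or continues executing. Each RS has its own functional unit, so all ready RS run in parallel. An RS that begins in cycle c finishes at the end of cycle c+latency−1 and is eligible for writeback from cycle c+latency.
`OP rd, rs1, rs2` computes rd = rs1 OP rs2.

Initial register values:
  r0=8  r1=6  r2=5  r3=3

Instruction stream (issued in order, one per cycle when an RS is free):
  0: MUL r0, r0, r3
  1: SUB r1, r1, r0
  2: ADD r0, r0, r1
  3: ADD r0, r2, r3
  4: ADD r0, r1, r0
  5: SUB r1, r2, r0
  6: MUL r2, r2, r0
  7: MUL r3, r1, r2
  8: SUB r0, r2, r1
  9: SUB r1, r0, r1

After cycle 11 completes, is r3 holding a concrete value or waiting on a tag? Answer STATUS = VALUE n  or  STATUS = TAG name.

STATUS = TAG Mul2

  c1: issue MUL r0<-Mul1  regs: r0:Mul1,r1:6,r2:5,r3:3
  c2: issue SUB r1<-Add1  regs: r0:Mul1,r1:Add1,r2:5,r3:3
  c3: issue ADD r0<-Add2  regs: r0:Add2,r1:Add1,r2:5,r3:3
  c4: issue ADD r0<-Add3  regs: r0:Add3,r1:Add1,r2:5,r3:3
  c5: CDB Mul1=24; stall  regs: r0:Add3,r1:Add1,r2:5,r3:3
  c6: CDB Add3=8; issue ADD r0<-Add3  regs: r0:Add3,r1:Add1,r2:5,r3:3
  c7: CDB Add1=-18; issue SUB r1<-Add1  regs: r0:Add3,r1:Add1,r2:5,r3:3
  c8: issue MUL r2<-Mul1  regs: r0:Add3,r1:Add1,r2:Mul1,r3:3
  c9: CDB Add2=6; issue MUL r3<-Mul2  regs: r0:Add3,r1:Add1,r2:Mul1,r3:Mul2
  c10: CDB Add3=-10; issue SUB r0<-Add2  regs: r0:Add2,r1:Add1,r2:Mul1,r3:Mul2
  c11: issue SUB r1<-Add3  regs: r0:Add2,r1:Add3,r2:Mul1,r3:Mul2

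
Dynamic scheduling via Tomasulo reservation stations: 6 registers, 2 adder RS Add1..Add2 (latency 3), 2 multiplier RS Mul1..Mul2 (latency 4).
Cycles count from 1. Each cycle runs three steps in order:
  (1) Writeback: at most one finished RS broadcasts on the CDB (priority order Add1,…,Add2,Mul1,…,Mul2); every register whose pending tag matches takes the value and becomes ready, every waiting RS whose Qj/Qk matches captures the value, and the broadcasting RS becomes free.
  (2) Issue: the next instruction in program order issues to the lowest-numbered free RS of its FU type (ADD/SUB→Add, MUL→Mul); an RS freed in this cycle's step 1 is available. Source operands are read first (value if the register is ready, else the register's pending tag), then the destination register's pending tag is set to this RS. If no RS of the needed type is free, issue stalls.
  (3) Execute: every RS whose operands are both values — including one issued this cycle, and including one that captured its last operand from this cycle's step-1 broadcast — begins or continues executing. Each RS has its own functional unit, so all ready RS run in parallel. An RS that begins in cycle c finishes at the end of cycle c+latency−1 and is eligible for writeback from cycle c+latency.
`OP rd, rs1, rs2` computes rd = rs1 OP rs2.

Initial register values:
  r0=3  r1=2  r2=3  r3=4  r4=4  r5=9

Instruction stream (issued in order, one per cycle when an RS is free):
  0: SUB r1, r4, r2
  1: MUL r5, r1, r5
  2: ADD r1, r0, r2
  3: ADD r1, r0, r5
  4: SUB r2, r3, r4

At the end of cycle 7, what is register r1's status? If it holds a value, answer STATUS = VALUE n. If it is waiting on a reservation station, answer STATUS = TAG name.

STATUS = TAG Add1

  c1: issue SUB r1<-Add1  regs: r0:3,r1:Add1,r2:3,r3:4,r4:4,r5:9
  c2: issue MUL r5<-Mul1  regs: r0:3,r1:Add1,r2:3,r3:4,r4:4,r5:Mul1
  c3: issue ADD r1<-Add2  regs: r0:3,r1:Add2,r2:3,r3:4,r4:4,r5:Mul1
  c4: CDB Add1=1; issue ADD r1<-Add1  regs: r0:3,r1:Add1,r2:3,r3:4,r4:4,r5:Mul1
  c5: stall  regs: r0:3,r1:Add1,r2:3,r3:4,r4:4,r5:Mul1
  c6: CDB Add2=6; issue SUB r2<-Add2  regs: r0:3,r1:Add1,r2:Add2,r3:4,r4:4,r5:Mul1
  c7: -  regs: r0:3,r1:Add1,r2:Add2,r3:4,r4:4,r5:Mul1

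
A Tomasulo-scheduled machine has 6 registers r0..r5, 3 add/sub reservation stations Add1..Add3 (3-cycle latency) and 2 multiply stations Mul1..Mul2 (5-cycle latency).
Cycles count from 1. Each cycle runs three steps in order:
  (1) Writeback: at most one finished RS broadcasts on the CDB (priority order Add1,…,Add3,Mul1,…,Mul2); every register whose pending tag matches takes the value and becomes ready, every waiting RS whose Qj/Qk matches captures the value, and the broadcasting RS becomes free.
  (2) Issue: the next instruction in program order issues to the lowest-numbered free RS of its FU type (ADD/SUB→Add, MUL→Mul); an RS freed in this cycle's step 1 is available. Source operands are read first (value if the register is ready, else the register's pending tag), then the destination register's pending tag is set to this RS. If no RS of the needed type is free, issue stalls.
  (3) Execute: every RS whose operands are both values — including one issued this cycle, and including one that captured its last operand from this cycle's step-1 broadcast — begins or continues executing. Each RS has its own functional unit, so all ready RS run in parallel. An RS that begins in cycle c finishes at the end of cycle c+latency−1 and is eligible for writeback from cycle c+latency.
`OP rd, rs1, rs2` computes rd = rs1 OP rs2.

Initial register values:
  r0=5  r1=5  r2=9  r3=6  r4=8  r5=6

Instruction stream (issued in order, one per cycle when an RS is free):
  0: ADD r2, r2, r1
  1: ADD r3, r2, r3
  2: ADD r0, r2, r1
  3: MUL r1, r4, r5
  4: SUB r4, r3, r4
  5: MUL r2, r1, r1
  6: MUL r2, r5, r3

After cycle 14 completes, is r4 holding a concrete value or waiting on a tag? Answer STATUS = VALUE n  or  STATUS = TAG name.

c1: issue ADD r2<-Add1 | r0:5,r1:5,r2:Add1,r3:6,r4:8,r5:6
c2: issue ADD r3<-Add2 | r0:5,r1:5,r2:Add1,r3:Add2,r4:8,r5:6
c3: issue ADD r0<-Add3 | r0:Add3,r1:5,r2:Add1,r3:Add2,r4:8,r5:6
c4: CDB Add1=14; issue MUL r1<-Mul1 | r0:Add3,r1:Mul1,r2:14,r3:Add2,r4:8,r5:6
c5: issue SUB r4<-Add1 | r0:Add3,r1:Mul1,r2:14,r3:Add2,r4:Add1,r5:6
c6: issue MUL r2<-Mul2 | r0:Add3,r1:Mul1,r2:Mul2,r3:Add2,r4:Add1,r5:6
c7: CDB Add2=20; stall | r0:Add3,r1:Mul1,r2:Mul2,r3:20,r4:Add1,r5:6
c8: CDB Add3=19; stall | r0:19,r1:Mul1,r2:Mul2,r3:20,r4:Add1,r5:6
c9: CDB Mul1=48; issue MUL r2<-Mul1 | r0:19,r1:48,r2:Mul1,r3:20,r4:Add1,r5:6
c10: CDB Add1=12 | r0:19,r1:48,r2:Mul1,r3:20,r4:12,r5:6
c11: - | r0:19,r1:48,r2:Mul1,r3:20,r4:12,r5:6
c12: - | r0:19,r1:48,r2:Mul1,r3:20,r4:12,r5:6
c13: - | r0:19,r1:48,r2:Mul1,r3:20,r4:12,r5:6
c14: CDB Mul1=120 | r0:19,r1:48,r2:120,r3:20,r4:12,r5:6

STATUS = VALUE 12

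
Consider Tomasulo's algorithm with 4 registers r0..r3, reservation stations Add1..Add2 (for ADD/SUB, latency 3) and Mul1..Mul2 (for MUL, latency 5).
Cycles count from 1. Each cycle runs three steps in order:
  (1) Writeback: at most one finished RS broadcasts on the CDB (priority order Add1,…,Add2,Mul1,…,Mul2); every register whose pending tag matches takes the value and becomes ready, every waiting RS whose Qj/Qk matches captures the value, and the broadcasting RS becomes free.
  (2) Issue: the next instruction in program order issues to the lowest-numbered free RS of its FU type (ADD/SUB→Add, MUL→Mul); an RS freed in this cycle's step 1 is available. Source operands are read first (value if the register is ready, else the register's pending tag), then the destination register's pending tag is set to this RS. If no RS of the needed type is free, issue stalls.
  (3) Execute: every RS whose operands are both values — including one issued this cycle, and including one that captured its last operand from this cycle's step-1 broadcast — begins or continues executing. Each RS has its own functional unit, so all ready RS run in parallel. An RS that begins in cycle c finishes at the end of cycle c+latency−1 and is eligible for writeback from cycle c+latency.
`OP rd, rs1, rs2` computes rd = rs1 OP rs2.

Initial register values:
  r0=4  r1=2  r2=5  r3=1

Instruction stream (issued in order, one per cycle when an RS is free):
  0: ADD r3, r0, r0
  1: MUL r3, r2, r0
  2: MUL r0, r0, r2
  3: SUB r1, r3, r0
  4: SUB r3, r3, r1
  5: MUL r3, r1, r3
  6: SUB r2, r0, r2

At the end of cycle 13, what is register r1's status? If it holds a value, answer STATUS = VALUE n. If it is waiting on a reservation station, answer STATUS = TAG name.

STATUS = VALUE 0

  c1: issue ADD r3<-Add1  regs: r0:4,r1:2,r2:5,r3:Add1
  c2: issue MUL r3<-Mul1  regs: r0:4,r1:2,r2:5,r3:Mul1
  c3: issue MUL r0<-Mul2  regs: r0:Mul2,r1:2,r2:5,r3:Mul1
  c4: CDB Add1=8; issue SUB r1<-Add1  regs: r0:Mul2,r1:Add1,r2:5,r3:Mul1
  c5: issue SUB r3<-Add2  regs: r0:Mul2,r1:Add1,r2:5,r3:Add2
  c6: stall  regs: r0:Mul2,r1:Add1,r2:5,r3:Add2
  c7: CDB Mul1=20; issue MUL r3<-Mul1  regs: r0:Mul2,r1:Add1,r2:5,r3:Mul1
  c8: CDB Mul2=20; stall  regs: r0:20,r1:Add1,r2:5,r3:Mul1
  c9: stall  regs: r0:20,r1:Add1,r2:5,r3:Mul1
  c10: stall  regs: r0:20,r1:Add1,r2:5,r3:Mul1
  c11: CDB Add1=0; issue SUB r2<-Add1  regs: r0:20,r1:0,r2:Add1,r3:Mul1
  c12: -  regs: r0:20,r1:0,r2:Add1,r3:Mul1
  c13: -  regs: r0:20,r1:0,r2:Add1,r3:Mul1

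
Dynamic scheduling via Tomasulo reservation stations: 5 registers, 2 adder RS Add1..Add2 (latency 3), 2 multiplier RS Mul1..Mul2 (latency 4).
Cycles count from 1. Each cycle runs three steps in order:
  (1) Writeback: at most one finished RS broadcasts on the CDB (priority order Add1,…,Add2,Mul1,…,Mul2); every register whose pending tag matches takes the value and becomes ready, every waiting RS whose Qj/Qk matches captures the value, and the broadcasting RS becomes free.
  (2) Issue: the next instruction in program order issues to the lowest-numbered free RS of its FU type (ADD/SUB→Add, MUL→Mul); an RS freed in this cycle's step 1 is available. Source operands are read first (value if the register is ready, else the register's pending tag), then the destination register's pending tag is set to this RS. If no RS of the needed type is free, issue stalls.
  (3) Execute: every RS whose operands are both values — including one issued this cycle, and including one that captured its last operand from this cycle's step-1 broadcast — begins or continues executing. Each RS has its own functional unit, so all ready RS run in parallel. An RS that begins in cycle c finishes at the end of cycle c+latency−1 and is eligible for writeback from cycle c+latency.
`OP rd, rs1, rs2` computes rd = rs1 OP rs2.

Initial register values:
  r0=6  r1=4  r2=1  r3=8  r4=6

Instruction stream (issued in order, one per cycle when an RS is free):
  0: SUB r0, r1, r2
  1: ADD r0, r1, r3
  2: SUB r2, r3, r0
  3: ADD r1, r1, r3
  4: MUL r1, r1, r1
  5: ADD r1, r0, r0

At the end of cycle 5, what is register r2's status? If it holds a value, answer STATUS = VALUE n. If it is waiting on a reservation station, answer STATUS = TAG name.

cycle 1: issue SUB r0<-Add1 // r0:Add1,r1:4,r2:1,r3:8,r4:6
cycle 2: issue ADD r0<-Add2 // r0:Add2,r1:4,r2:1,r3:8,r4:6
cycle 3: stall // r0:Add2,r1:4,r2:1,r3:8,r4:6
cycle 4: CDB Add1=3; issue SUB r2<-Add1 // r0:Add2,r1:4,r2:Add1,r3:8,r4:6
cycle 5: CDB Add2=12; issue ADD r1<-Add2 // r0:12,r1:Add2,r2:Add1,r3:8,r4:6

STATUS = TAG Add1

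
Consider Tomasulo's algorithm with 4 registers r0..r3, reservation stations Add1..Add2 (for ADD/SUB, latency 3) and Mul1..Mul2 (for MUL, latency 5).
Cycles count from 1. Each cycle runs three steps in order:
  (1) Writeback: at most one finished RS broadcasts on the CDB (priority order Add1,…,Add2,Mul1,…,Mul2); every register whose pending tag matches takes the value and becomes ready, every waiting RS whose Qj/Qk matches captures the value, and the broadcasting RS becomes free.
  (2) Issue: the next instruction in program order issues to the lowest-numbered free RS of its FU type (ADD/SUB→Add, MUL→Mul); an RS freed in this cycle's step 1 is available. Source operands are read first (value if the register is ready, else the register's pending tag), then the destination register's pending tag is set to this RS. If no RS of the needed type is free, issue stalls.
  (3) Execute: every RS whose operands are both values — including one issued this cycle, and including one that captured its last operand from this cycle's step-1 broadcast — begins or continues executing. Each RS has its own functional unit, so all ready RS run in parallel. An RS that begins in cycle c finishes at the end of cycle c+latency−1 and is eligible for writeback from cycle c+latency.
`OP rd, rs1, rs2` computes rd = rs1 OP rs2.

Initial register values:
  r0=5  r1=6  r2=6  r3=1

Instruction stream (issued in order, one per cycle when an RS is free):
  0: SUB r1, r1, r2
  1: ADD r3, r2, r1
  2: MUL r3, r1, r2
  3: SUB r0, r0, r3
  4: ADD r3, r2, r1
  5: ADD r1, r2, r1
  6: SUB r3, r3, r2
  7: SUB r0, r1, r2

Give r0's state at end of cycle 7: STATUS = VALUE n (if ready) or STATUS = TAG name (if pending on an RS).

STATUS = TAG Add1

c1: issue SUB r1<-Add1 | r0:5,r1:Add1,r2:6,r3:1
c2: issue ADD r3<-Add2 | r0:5,r1:Add1,r2:6,r3:Add2
c3: issue MUL r3<-Mul1 | r0:5,r1:Add1,r2:6,r3:Mul1
c4: CDB Add1=0; issue SUB r0<-Add1 | r0:Add1,r1:0,r2:6,r3:Mul1
c5: stall | r0:Add1,r1:0,r2:6,r3:Mul1
c6: stall | r0:Add1,r1:0,r2:6,r3:Mul1
c7: CDB Add2=6; issue ADD r3<-Add2 | r0:Add1,r1:0,r2:6,r3:Add2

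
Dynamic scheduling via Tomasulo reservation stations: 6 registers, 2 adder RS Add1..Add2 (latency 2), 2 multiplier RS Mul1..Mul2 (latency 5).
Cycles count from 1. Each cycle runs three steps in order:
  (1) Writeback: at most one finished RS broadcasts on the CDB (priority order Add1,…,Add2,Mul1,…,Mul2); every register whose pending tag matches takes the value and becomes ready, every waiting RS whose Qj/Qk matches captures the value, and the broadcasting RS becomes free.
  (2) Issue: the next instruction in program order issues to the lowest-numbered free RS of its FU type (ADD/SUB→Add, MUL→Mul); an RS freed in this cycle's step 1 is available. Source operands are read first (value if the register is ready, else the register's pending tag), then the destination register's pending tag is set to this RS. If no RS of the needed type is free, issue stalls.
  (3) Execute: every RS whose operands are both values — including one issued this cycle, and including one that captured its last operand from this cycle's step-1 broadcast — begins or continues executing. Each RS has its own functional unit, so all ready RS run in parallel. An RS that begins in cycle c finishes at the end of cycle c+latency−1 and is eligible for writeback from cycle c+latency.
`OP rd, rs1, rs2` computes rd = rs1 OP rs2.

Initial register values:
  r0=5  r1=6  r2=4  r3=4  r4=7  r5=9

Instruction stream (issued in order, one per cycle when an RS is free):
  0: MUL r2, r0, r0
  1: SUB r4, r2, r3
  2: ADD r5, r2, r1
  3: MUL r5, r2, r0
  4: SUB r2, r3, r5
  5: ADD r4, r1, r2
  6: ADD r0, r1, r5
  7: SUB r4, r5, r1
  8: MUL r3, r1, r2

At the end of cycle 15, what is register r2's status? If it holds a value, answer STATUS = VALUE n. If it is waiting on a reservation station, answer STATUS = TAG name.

STATUS = VALUE -121

c1: issue MUL r2<-Mul1 | r0:5,r1:6,r2:Mul1,r3:4,r4:7,r5:9
c2: issue SUB r4<-Add1 | r0:5,r1:6,r2:Mul1,r3:4,r4:Add1,r5:9
c3: issue ADD r5<-Add2 | r0:5,r1:6,r2:Mul1,r3:4,r4:Add1,r5:Add2
c4: issue MUL r5<-Mul2 | r0:5,r1:6,r2:Mul1,r3:4,r4:Add1,r5:Mul2
c5: stall | r0:5,r1:6,r2:Mul1,r3:4,r4:Add1,r5:Mul2
c6: CDB Mul1=25; stall | r0:5,r1:6,r2:25,r3:4,r4:Add1,r5:Mul2
c7: stall | r0:5,r1:6,r2:25,r3:4,r4:Add1,r5:Mul2
c8: CDB Add1=21; issue SUB r2<-Add1 | r0:5,r1:6,r2:Add1,r3:4,r4:21,r5:Mul2
c9: CDB Add2=31; issue ADD r4<-Add2 | r0:5,r1:6,r2:Add1,r3:4,r4:Add2,r5:Mul2
c10: stall | r0:5,r1:6,r2:Add1,r3:4,r4:Add2,r5:Mul2
c11: CDB Mul2=125; stall | r0:5,r1:6,r2:Add1,r3:4,r4:Add2,r5:125
c12: stall | r0:5,r1:6,r2:Add1,r3:4,r4:Add2,r5:125
c13: CDB Add1=-121; issue ADD r0<-Add1 | r0:Add1,r1:6,r2:-121,r3:4,r4:Add2,r5:125
c14: stall | r0:Add1,r1:6,r2:-121,r3:4,r4:Add2,r5:125
c15: CDB Add1=131; issue SUB r4<-Add1 | r0:131,r1:6,r2:-121,r3:4,r4:Add1,r5:125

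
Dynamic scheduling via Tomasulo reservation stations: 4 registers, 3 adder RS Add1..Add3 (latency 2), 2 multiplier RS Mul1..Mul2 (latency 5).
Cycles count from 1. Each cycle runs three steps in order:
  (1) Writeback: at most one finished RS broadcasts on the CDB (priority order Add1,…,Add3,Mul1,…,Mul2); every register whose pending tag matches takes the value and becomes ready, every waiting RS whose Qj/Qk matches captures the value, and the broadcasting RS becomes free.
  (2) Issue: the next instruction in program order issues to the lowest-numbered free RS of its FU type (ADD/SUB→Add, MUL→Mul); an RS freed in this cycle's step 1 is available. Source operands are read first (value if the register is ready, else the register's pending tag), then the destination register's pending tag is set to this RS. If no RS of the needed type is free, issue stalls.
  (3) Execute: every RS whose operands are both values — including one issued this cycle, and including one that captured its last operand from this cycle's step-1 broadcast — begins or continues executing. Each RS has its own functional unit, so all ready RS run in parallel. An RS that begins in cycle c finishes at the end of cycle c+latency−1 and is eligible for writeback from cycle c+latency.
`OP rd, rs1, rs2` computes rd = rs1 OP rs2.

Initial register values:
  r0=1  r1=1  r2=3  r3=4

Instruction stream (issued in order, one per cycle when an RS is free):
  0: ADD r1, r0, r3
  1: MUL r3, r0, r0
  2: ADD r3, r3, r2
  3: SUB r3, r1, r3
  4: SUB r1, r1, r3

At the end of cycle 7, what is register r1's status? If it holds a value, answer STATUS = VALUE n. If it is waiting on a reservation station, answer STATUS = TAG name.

STATUS = TAG Add3

  c1: issue ADD r1<-Add1  regs: r0:1,r1:Add1,r2:3,r3:4
  c2: issue MUL r3<-Mul1  regs: r0:1,r1:Add1,r2:3,r3:Mul1
  c3: CDB Add1=5; issue ADD r3<-Add1  regs: r0:1,r1:5,r2:3,r3:Add1
  c4: issue SUB r3<-Add2  regs: r0:1,r1:5,r2:3,r3:Add2
  c5: issue SUB r1<-Add3  regs: r0:1,r1:Add3,r2:3,r3:Add2
  c6: -  regs: r0:1,r1:Add3,r2:3,r3:Add2
  c7: CDB Mul1=1  regs: r0:1,r1:Add3,r2:3,r3:Add2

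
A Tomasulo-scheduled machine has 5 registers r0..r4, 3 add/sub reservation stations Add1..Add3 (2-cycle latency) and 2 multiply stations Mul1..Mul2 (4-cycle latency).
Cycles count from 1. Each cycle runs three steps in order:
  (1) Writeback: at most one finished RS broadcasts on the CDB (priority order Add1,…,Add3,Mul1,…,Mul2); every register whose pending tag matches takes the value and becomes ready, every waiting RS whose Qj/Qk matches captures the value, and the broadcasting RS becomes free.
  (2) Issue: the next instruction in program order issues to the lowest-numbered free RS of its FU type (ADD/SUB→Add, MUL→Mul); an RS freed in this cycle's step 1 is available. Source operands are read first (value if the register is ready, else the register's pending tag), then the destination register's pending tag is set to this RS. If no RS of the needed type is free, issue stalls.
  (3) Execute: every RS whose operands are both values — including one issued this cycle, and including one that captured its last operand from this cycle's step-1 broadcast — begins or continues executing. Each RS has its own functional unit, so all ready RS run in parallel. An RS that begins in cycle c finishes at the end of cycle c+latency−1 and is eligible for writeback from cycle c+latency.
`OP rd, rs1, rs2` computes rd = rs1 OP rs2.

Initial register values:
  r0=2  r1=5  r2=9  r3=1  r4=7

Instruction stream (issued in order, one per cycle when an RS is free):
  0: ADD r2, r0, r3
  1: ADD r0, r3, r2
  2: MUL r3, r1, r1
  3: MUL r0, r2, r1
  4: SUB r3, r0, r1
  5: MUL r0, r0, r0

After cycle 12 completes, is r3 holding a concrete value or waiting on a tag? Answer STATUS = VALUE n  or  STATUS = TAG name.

c1: issue ADD r2<-Add1 | r0:2,r1:5,r2:Add1,r3:1,r4:7
c2: issue ADD r0<-Add2 | r0:Add2,r1:5,r2:Add1,r3:1,r4:7
c3: CDB Add1=3; issue MUL r3<-Mul1 | r0:Add2,r1:5,r2:3,r3:Mul1,r4:7
c4: issue MUL r0<-Mul2 | r0:Mul2,r1:5,r2:3,r3:Mul1,r4:7
c5: CDB Add2=4; issue SUB r3<-Add1 | r0:Mul2,r1:5,r2:3,r3:Add1,r4:7
c6: stall | r0:Mul2,r1:5,r2:3,r3:Add1,r4:7
c7: CDB Mul1=25; issue MUL r0<-Mul1 | r0:Mul1,r1:5,r2:3,r3:Add1,r4:7
c8: CDB Mul2=15 | r0:Mul1,r1:5,r2:3,r3:Add1,r4:7
c9: - | r0:Mul1,r1:5,r2:3,r3:Add1,r4:7
c10: CDB Add1=10 | r0:Mul1,r1:5,r2:3,r3:10,r4:7
c11: - | r0:Mul1,r1:5,r2:3,r3:10,r4:7
c12: CDB Mul1=225 | r0:225,r1:5,r2:3,r3:10,r4:7

STATUS = VALUE 10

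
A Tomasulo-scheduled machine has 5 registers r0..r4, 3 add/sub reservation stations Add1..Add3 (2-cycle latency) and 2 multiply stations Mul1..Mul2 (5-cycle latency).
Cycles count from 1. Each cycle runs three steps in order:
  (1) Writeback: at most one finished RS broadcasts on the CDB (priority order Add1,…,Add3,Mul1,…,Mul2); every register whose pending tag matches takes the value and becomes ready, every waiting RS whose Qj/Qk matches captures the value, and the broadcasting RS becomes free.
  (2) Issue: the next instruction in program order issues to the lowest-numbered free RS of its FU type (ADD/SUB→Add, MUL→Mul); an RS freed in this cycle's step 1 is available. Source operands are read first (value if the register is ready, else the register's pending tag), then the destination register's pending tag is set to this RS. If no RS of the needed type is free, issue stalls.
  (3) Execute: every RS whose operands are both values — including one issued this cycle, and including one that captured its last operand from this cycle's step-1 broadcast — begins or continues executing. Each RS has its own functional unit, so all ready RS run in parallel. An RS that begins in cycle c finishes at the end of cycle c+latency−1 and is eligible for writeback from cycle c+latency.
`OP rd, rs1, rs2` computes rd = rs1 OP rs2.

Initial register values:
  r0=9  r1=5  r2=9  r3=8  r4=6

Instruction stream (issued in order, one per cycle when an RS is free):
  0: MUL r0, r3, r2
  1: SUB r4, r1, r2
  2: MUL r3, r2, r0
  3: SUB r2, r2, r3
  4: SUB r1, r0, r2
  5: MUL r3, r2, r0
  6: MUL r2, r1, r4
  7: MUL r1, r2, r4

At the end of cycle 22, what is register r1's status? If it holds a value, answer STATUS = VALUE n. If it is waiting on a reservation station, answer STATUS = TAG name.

STATUS = TAG Mul1

c1: issue MUL r0<-Mul1 | r0:Mul1,r1:5,r2:9,r3:8,r4:6
c2: issue SUB r4<-Add1 | r0:Mul1,r1:5,r2:9,r3:8,r4:Add1
c3: issue MUL r3<-Mul2 | r0:Mul1,r1:5,r2:9,r3:Mul2,r4:Add1
c4: CDB Add1=-4; issue SUB r2<-Add1 | r0:Mul1,r1:5,r2:Add1,r3:Mul2,r4:-4
c5: issue SUB r1<-Add2 | r0:Mul1,r1:Add2,r2:Add1,r3:Mul2,r4:-4
c6: CDB Mul1=72; issue MUL r3<-Mul1 | r0:72,r1:Add2,r2:Add1,r3:Mul1,r4:-4
c7: stall | r0:72,r1:Add2,r2:Add1,r3:Mul1,r4:-4
c8: stall | r0:72,r1:Add2,r2:Add1,r3:Mul1,r4:-4
c9: stall | r0:72,r1:Add2,r2:Add1,r3:Mul1,r4:-4
c10: stall | r0:72,r1:Add2,r2:Add1,r3:Mul1,r4:-4
c11: CDB Mul2=648; issue MUL r2<-Mul2 | r0:72,r1:Add2,r2:Mul2,r3:Mul1,r4:-4
c12: stall | r0:72,r1:Add2,r2:Mul2,r3:Mul1,r4:-4
c13: CDB Add1=-639; stall | r0:72,r1:Add2,r2:Mul2,r3:Mul1,r4:-4
c14: stall | r0:72,r1:Add2,r2:Mul2,r3:Mul1,r4:-4
c15: CDB Add2=711; stall | r0:72,r1:711,r2:Mul2,r3:Mul1,r4:-4
c16: stall | r0:72,r1:711,r2:Mul2,r3:Mul1,r4:-4
c17: stall | r0:72,r1:711,r2:Mul2,r3:Mul1,r4:-4
c18: CDB Mul1=-46008; issue MUL r1<-Mul1 | r0:72,r1:Mul1,r2:Mul2,r3:-46008,r4:-4
c19: - | r0:72,r1:Mul1,r2:Mul2,r3:-46008,r4:-4
c20: CDB Mul2=-2844 | r0:72,r1:Mul1,r2:-2844,r3:-46008,r4:-4
c21: - | r0:72,r1:Mul1,r2:-2844,r3:-46008,r4:-4
c22: - | r0:72,r1:Mul1,r2:-2844,r3:-46008,r4:-4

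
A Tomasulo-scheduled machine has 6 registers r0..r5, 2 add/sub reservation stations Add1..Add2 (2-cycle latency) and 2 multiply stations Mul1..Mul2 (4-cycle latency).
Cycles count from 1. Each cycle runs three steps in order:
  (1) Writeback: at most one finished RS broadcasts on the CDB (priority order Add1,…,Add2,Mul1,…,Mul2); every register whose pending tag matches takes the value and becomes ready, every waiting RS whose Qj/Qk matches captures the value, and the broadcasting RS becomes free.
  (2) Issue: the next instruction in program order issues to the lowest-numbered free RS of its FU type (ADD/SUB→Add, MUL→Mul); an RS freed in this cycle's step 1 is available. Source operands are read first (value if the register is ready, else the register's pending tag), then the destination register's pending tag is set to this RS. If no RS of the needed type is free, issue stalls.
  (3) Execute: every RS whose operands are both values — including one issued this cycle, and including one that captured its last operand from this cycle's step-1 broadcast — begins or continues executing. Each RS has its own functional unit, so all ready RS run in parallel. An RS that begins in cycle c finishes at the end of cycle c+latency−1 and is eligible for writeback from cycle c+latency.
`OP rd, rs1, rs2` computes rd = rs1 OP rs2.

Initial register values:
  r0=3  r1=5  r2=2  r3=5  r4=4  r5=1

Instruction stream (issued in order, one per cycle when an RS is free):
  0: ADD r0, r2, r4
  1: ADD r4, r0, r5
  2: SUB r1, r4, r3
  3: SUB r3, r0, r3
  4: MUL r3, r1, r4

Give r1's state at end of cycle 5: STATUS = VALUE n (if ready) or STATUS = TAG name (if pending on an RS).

STATUS = TAG Add1

  c1: issue ADD r0<-Add1  regs: r0:Add1,r1:5,r2:2,r3:5,r4:4,r5:1
  c2: issue ADD r4<-Add2  regs: r0:Add1,r1:5,r2:2,r3:5,r4:Add2,r5:1
  c3: CDB Add1=6; issue SUB r1<-Add1  regs: r0:6,r1:Add1,r2:2,r3:5,r4:Add2,r5:1
  c4: stall  regs: r0:6,r1:Add1,r2:2,r3:5,r4:Add2,r5:1
  c5: CDB Add2=7; issue SUB r3<-Add2  regs: r0:6,r1:Add1,r2:2,r3:Add2,r4:7,r5:1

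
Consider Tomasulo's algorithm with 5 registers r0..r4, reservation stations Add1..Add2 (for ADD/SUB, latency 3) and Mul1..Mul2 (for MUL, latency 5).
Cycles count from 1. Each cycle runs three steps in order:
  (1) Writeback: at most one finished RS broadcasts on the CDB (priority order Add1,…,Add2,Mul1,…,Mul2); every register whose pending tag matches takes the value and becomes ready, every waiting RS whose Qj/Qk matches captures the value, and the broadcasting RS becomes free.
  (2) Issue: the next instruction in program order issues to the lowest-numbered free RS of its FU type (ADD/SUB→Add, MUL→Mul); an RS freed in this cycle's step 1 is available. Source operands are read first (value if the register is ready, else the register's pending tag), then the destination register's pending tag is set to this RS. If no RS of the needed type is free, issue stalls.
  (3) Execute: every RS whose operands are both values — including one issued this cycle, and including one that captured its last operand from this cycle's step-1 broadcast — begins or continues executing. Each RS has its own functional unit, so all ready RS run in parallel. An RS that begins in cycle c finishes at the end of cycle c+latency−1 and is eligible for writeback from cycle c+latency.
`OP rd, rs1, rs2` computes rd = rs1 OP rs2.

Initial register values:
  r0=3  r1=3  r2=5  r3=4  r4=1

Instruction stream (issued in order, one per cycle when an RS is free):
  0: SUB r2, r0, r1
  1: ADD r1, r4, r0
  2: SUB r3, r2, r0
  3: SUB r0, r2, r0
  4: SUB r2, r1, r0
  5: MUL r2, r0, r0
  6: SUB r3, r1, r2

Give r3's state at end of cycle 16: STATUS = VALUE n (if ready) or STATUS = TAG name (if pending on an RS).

  c1: issue SUB r2<-Add1  regs: r0:3,r1:3,r2:Add1,r3:4,r4:1
  c2: issue ADD r1<-Add2  regs: r0:3,r1:Add2,r2:Add1,r3:4,r4:1
  c3: stall  regs: r0:3,r1:Add2,r2:Add1,r3:4,r4:1
  c4: CDB Add1=0; issue SUB r3<-Add1  regs: r0:3,r1:Add2,r2:0,r3:Add1,r4:1
  c5: CDB Add2=4; issue SUB r0<-Add2  regs: r0:Add2,r1:4,r2:0,r3:Add1,r4:1
  c6: stall  regs: r0:Add2,r1:4,r2:0,r3:Add1,r4:1
  c7: CDB Add1=-3; issue SUB r2<-Add1  regs: r0:Add2,r1:4,r2:Add1,r3:-3,r4:1
  c8: CDB Add2=-3; issue MUL r2<-Mul1  regs: r0:-3,r1:4,r2:Mul1,r3:-3,r4:1
  c9: issue SUB r3<-Add2  regs: r0:-3,r1:4,r2:Mul1,r3:Add2,r4:1
  c10: -  regs: r0:-3,r1:4,r2:Mul1,r3:Add2,r4:1
  c11: CDB Add1=7  regs: r0:-3,r1:4,r2:Mul1,r3:Add2,r4:1
  c12: -  regs: r0:-3,r1:4,r2:Mul1,r3:Add2,r4:1
  c13: CDB Mul1=9  regs: r0:-3,r1:4,r2:9,r3:Add2,r4:1
  c14: -  regs: r0:-3,r1:4,r2:9,r3:Add2,r4:1
  c15: -  regs: r0:-3,r1:4,r2:9,r3:Add2,r4:1
  c16: CDB Add2=-5  regs: r0:-3,r1:4,r2:9,r3:-5,r4:1

STATUS = VALUE -5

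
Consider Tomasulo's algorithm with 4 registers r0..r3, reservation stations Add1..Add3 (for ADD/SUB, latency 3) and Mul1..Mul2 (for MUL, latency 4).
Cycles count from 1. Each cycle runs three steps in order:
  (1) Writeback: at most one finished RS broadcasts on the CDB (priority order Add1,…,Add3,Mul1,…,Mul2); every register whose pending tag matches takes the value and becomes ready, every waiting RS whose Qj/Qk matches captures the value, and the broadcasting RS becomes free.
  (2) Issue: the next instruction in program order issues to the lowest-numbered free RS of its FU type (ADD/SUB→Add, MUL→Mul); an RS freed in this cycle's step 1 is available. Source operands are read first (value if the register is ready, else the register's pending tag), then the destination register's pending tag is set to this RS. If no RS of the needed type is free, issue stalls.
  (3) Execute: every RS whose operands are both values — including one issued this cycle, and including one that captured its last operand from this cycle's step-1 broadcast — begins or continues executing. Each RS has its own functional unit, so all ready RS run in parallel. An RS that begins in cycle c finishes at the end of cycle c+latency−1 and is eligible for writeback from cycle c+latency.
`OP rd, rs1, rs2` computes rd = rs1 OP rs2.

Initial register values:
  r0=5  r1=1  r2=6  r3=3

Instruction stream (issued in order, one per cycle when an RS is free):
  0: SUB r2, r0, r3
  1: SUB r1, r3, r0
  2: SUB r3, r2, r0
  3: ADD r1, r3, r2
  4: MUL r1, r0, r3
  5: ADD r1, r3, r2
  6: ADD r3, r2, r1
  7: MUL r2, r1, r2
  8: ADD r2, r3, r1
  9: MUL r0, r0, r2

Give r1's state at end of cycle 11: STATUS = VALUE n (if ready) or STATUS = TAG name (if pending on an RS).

STATUS = VALUE -1

cycle 1: issue SUB r2<-Add1 // r0:5,r1:1,r2:Add1,r3:3
cycle 2: issue SUB r1<-Add2 // r0:5,r1:Add2,r2:Add1,r3:3
cycle 3: issue SUB r3<-Add3 // r0:5,r1:Add2,r2:Add1,r3:Add3
cycle 4: CDB Add1=2; issue ADD r1<-Add1 // r0:5,r1:Add1,r2:2,r3:Add3
cycle 5: CDB Add2=-2; issue MUL r1<-Mul1 // r0:5,r1:Mul1,r2:2,r3:Add3
cycle 6: issue ADD r1<-Add2 // r0:5,r1:Add2,r2:2,r3:Add3
cycle 7: CDB Add3=-3; issue ADD r3<-Add3 // r0:5,r1:Add2,r2:2,r3:Add3
cycle 8: issue MUL r2<-Mul2 // r0:5,r1:Add2,r2:Mul2,r3:Add3
cycle 9: stall // r0:5,r1:Add2,r2:Mul2,r3:Add3
cycle 10: CDB Add1=-1; issue ADD r2<-Add1 // r0:5,r1:Add2,r2:Add1,r3:Add3
cycle 11: CDB Add2=-1; stall // r0:5,r1:-1,r2:Add1,r3:Add3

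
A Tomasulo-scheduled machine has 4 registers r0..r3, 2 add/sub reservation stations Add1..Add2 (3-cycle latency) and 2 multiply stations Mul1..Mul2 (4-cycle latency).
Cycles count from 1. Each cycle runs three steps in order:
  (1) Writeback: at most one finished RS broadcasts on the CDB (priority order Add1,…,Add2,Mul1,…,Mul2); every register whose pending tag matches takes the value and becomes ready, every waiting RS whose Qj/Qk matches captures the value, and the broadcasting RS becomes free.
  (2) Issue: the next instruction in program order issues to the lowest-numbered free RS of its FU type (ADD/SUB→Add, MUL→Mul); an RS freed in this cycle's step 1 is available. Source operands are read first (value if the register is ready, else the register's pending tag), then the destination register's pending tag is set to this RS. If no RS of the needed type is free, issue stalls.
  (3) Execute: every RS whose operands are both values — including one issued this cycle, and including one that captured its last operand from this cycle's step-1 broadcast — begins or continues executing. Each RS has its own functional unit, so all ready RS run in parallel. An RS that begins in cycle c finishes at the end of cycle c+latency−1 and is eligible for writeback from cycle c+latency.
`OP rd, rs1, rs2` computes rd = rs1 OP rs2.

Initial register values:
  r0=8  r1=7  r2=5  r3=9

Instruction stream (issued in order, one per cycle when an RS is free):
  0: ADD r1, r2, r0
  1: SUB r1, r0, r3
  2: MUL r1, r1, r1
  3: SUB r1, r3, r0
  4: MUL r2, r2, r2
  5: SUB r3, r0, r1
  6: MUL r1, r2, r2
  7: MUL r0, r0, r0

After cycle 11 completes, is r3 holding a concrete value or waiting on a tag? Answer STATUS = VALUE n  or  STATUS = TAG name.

STATUS = VALUE 7

c1: issue ADD r1<-Add1 | r0:8,r1:Add1,r2:5,r3:9
c2: issue SUB r1<-Add2 | r0:8,r1:Add2,r2:5,r3:9
c3: issue MUL r1<-Mul1 | r0:8,r1:Mul1,r2:5,r3:9
c4: CDB Add1=13; issue SUB r1<-Add1 | r0:8,r1:Add1,r2:5,r3:9
c5: CDB Add2=-1; issue MUL r2<-Mul2 | r0:8,r1:Add1,r2:Mul2,r3:9
c6: issue SUB r3<-Add2 | r0:8,r1:Add1,r2:Mul2,r3:Add2
c7: CDB Add1=1; stall | r0:8,r1:1,r2:Mul2,r3:Add2
c8: stall | r0:8,r1:1,r2:Mul2,r3:Add2
c9: CDB Mul1=1; issue MUL r1<-Mul1 | r0:8,r1:Mul1,r2:Mul2,r3:Add2
c10: CDB Add2=7; stall | r0:8,r1:Mul1,r2:Mul2,r3:7
c11: CDB Mul2=25; issue MUL r0<-Mul2 | r0:Mul2,r1:Mul1,r2:25,r3:7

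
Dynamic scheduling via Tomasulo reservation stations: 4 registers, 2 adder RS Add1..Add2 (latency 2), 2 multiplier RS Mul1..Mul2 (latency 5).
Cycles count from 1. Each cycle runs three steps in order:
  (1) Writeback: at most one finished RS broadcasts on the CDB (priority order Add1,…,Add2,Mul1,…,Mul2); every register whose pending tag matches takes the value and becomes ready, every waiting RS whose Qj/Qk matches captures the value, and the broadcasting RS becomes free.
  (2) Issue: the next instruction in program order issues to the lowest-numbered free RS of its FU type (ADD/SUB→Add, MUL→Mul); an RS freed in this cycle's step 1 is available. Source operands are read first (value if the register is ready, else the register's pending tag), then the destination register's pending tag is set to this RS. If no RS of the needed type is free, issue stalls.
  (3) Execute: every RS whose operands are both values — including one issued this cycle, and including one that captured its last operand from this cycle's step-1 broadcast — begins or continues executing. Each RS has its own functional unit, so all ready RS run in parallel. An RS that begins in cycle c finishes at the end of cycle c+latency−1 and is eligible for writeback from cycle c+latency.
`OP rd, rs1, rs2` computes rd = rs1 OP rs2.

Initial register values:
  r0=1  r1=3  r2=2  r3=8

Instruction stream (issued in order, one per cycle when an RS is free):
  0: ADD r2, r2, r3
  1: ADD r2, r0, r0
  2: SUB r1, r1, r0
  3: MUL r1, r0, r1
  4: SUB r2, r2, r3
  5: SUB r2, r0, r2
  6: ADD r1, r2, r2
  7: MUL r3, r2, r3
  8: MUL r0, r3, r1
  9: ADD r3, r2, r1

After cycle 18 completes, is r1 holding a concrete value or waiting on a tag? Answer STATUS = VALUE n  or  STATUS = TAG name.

cycle 1: issue ADD r2<-Add1 // r0:1,r1:3,r2:Add1,r3:8
cycle 2: issue ADD r2<-Add2 // r0:1,r1:3,r2:Add2,r3:8
cycle 3: CDB Add1=10; issue SUB r1<-Add1 // r0:1,r1:Add1,r2:Add2,r3:8
cycle 4: CDB Add2=2; issue MUL r1<-Mul1 // r0:1,r1:Mul1,r2:2,r3:8
cycle 5: CDB Add1=2; issue SUB r2<-Add1 // r0:1,r1:Mul1,r2:Add1,r3:8
cycle 6: issue SUB r2<-Add2 // r0:1,r1:Mul1,r2:Add2,r3:8
cycle 7: CDB Add1=-6; issue ADD r1<-Add1 // r0:1,r1:Add1,r2:Add2,r3:8
cycle 8: issue MUL r3<-Mul2 // r0:1,r1:Add1,r2:Add2,r3:Mul2
cycle 9: CDB Add2=7; stall // r0:1,r1:Add1,r2:7,r3:Mul2
cycle 10: CDB Mul1=2; issue MUL r0<-Mul1 // r0:Mul1,r1:Add1,r2:7,r3:Mul2
cycle 11: CDB Add1=14; issue ADD r3<-Add1 // r0:Mul1,r1:14,r2:7,r3:Add1
cycle 12: - // r0:Mul1,r1:14,r2:7,r3:Add1
cycle 13: CDB Add1=21 // r0:Mul1,r1:14,r2:7,r3:21
cycle 14: CDB Mul2=56 // r0:Mul1,r1:14,r2:7,r3:21
cycle 15: - // r0:Mul1,r1:14,r2:7,r3:21
cycle 16: - // r0:Mul1,r1:14,r2:7,r3:21
cycle 17: - // r0:Mul1,r1:14,r2:7,r3:21
cycle 18: - // r0:Mul1,r1:14,r2:7,r3:21

STATUS = VALUE 14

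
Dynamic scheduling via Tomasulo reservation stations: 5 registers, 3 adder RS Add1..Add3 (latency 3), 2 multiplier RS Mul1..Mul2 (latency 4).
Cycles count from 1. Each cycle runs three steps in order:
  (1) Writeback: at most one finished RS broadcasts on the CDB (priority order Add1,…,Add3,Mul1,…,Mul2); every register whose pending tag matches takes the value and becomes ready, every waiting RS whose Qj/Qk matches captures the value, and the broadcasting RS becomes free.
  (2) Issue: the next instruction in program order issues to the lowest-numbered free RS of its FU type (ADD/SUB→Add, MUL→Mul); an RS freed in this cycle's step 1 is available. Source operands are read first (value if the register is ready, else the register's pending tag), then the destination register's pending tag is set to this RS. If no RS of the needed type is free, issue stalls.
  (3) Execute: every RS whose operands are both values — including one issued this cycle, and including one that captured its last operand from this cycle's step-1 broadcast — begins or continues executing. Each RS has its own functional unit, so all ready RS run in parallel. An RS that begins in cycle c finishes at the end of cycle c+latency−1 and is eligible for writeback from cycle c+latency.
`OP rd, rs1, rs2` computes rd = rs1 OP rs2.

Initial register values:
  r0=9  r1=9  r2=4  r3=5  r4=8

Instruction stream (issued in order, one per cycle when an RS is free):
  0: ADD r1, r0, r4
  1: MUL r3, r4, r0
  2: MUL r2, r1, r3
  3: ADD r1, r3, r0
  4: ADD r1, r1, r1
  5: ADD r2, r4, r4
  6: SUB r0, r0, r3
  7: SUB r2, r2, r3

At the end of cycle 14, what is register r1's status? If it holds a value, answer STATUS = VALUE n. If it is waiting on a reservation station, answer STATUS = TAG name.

cycle 1: issue ADD r1<-Add1 // r0:9,r1:Add1,r2:4,r3:5,r4:8
cycle 2: issue MUL r3<-Mul1 // r0:9,r1:Add1,r2:4,r3:Mul1,r4:8
cycle 3: issue MUL r2<-Mul2 // r0:9,r1:Add1,r2:Mul2,r3:Mul1,r4:8
cycle 4: CDB Add1=17; issue ADD r1<-Add1 // r0:9,r1:Add1,r2:Mul2,r3:Mul1,r4:8
cycle 5: issue ADD r1<-Add2 // r0:9,r1:Add2,r2:Mul2,r3:Mul1,r4:8
cycle 6: CDB Mul1=72; issue ADD r2<-Add3 // r0:9,r1:Add2,r2:Add3,r3:72,r4:8
cycle 7: stall // r0:9,r1:Add2,r2:Add3,r3:72,r4:8
cycle 8: stall // r0:9,r1:Add2,r2:Add3,r3:72,r4:8
cycle 9: CDB Add1=81; issue SUB r0<-Add1 // r0:Add1,r1:Add2,r2:Add3,r3:72,r4:8
cycle 10: CDB Add3=16; issue SUB r2<-Add3 // r0:Add1,r1:Add2,r2:Add3,r3:72,r4:8
cycle 11: CDB Mul2=1224 // r0:Add1,r1:Add2,r2:Add3,r3:72,r4:8
cycle 12: CDB Add1=-63 // r0:-63,r1:Add2,r2:Add3,r3:72,r4:8
cycle 13: CDB Add2=162 // r0:-63,r1:162,r2:Add3,r3:72,r4:8
cycle 14: CDB Add3=-56 // r0:-63,r1:162,r2:-56,r3:72,r4:8

STATUS = VALUE 162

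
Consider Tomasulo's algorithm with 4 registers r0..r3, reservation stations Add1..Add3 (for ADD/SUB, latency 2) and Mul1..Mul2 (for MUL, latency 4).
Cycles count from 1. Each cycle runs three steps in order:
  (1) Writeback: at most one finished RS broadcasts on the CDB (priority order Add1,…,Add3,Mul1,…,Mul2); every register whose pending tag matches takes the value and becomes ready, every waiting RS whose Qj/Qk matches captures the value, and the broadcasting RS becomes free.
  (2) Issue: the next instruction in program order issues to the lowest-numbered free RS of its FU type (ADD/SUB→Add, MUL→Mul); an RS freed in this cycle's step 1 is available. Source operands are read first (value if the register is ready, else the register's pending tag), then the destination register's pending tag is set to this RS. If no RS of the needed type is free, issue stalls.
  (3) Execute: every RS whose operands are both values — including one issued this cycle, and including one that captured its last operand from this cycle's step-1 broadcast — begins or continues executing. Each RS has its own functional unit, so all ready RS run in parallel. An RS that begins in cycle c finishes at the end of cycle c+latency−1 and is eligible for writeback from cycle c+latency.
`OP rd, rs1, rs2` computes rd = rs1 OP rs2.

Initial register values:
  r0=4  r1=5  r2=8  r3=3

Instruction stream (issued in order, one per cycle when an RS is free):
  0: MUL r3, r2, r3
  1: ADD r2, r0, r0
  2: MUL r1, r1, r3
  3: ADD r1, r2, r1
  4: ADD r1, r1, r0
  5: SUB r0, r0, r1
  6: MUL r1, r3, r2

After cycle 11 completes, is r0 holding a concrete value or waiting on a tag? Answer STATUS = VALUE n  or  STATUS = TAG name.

c1: issue MUL r3<-Mul1 | r0:4,r1:5,r2:8,r3:Mul1
c2: issue ADD r2<-Add1 | r0:4,r1:5,r2:Add1,r3:Mul1
c3: issue MUL r1<-Mul2 | r0:4,r1:Mul2,r2:Add1,r3:Mul1
c4: CDB Add1=8; issue ADD r1<-Add1 | r0:4,r1:Add1,r2:8,r3:Mul1
c5: CDB Mul1=24; issue ADD r1<-Add2 | r0:4,r1:Add2,r2:8,r3:24
c6: issue SUB r0<-Add3 | r0:Add3,r1:Add2,r2:8,r3:24
c7: issue MUL r1<-Mul1 | r0:Add3,r1:Mul1,r2:8,r3:24
c8: - | r0:Add3,r1:Mul1,r2:8,r3:24
c9: CDB Mul2=120 | r0:Add3,r1:Mul1,r2:8,r3:24
c10: - | r0:Add3,r1:Mul1,r2:8,r3:24
c11: CDB Add1=128 | r0:Add3,r1:Mul1,r2:8,r3:24

STATUS = TAG Add3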